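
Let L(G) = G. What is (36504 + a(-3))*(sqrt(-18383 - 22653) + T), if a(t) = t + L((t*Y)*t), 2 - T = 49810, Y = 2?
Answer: -1818938352 + 73038*I*sqrt(10259) ≈ -1.8189e+9 + 7.3978e+6*I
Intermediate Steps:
T = -49808 (T = 2 - 1*49810 = 2 - 49810 = -49808)
a(t) = t + 2*t**2 (a(t) = t + (t*2)*t = t + (2*t)*t = t + 2*t**2)
(36504 + a(-3))*(sqrt(-18383 - 22653) + T) = (36504 - 3*(1 + 2*(-3)))*(sqrt(-18383 - 22653) - 49808) = (36504 - 3*(1 - 6))*(sqrt(-41036) - 49808) = (36504 - 3*(-5))*(2*I*sqrt(10259) - 49808) = (36504 + 15)*(-49808 + 2*I*sqrt(10259)) = 36519*(-49808 + 2*I*sqrt(10259)) = -1818938352 + 73038*I*sqrt(10259)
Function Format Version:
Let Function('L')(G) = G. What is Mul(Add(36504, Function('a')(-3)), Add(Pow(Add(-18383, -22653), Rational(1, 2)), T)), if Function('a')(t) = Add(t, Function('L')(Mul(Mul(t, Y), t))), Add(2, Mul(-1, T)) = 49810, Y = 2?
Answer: Add(-1818938352, Mul(73038, I, Pow(10259, Rational(1, 2)))) ≈ Add(-1.8189e+9, Mul(7.3978e+6, I))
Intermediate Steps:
T = -49808 (T = Add(2, Mul(-1, 49810)) = Add(2, -49810) = -49808)
Function('a')(t) = Add(t, Mul(2, Pow(t, 2))) (Function('a')(t) = Add(t, Mul(Mul(t, 2), t)) = Add(t, Mul(Mul(2, t), t)) = Add(t, Mul(2, Pow(t, 2))))
Mul(Add(36504, Function('a')(-3)), Add(Pow(Add(-18383, -22653), Rational(1, 2)), T)) = Mul(Add(36504, Mul(-3, Add(1, Mul(2, -3)))), Add(Pow(Add(-18383, -22653), Rational(1, 2)), -49808)) = Mul(Add(36504, Mul(-3, Add(1, -6))), Add(Pow(-41036, Rational(1, 2)), -49808)) = Mul(Add(36504, Mul(-3, -5)), Add(Mul(2, I, Pow(10259, Rational(1, 2))), -49808)) = Mul(Add(36504, 15), Add(-49808, Mul(2, I, Pow(10259, Rational(1, 2))))) = Mul(36519, Add(-49808, Mul(2, I, Pow(10259, Rational(1, 2))))) = Add(-1818938352, Mul(73038, I, Pow(10259, Rational(1, 2))))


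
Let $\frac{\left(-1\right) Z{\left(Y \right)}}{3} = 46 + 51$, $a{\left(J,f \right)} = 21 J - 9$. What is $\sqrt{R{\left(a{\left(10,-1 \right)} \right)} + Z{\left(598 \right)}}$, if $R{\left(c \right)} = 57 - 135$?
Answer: $3 i \sqrt{41} \approx 19.209 i$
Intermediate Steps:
$a{\left(J,f \right)} = -9 + 21 J$
$Z{\left(Y \right)} = -291$ ($Z{\left(Y \right)} = - 3 \left(46 + 51\right) = \left(-3\right) 97 = -291$)
$R{\left(c \right)} = -78$ ($R{\left(c \right)} = 57 - 135 = -78$)
$\sqrt{R{\left(a{\left(10,-1 \right)} \right)} + Z{\left(598 \right)}} = \sqrt{-78 - 291} = \sqrt{-369} = 3 i \sqrt{41}$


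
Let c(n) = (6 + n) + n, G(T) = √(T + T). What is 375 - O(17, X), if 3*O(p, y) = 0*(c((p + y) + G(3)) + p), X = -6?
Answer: 375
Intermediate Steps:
G(T) = √2*√T (G(T) = √(2*T) = √2*√T)
c(n) = 6 + 2*n
O(p, y) = 0 (O(p, y) = (0*((6 + 2*((p + y) + √2*√3)) + p))/3 = (0*((6 + 2*((p + y) + √6)) + p))/3 = (0*((6 + 2*(p + y + √6)) + p))/3 = (0*((6 + (2*p + 2*y + 2*√6)) + p))/3 = (0*((6 + 2*p + 2*y + 2*√6) + p))/3 = (0*(6 + 2*y + 2*√6 + 3*p))/3 = (⅓)*0 = 0)
375 - O(17, X) = 375 - 1*0 = 375 + 0 = 375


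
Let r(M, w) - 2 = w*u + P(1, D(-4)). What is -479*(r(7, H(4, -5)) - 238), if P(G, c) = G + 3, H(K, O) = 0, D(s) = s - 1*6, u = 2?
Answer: 111128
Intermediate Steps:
D(s) = -6 + s (D(s) = s - 6 = -6 + s)
P(G, c) = 3 + G
r(M, w) = 6 + 2*w (r(M, w) = 2 + (w*2 + (3 + 1)) = 2 + (2*w + 4) = 2 + (4 + 2*w) = 6 + 2*w)
-479*(r(7, H(4, -5)) - 238) = -479*((6 + 2*0) - 238) = -479*((6 + 0) - 238) = -479*(6 - 238) = -479*(-232) = 111128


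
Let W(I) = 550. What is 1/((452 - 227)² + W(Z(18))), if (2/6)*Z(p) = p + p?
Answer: 1/51175 ≈ 1.9541e-5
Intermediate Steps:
Z(p) = 6*p (Z(p) = 3*(p + p) = 3*(2*p) = 6*p)
1/((452 - 227)² + W(Z(18))) = 1/((452 - 227)² + 550) = 1/(225² + 550) = 1/(50625 + 550) = 1/51175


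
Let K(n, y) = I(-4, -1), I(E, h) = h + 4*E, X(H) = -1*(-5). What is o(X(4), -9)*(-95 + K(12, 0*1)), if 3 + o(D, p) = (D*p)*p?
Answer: -45024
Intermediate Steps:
X(H) = 5
o(D, p) = -3 + D*p**2 (o(D, p) = -3 + (D*p)*p = -3 + D*p**2)
K(n, y) = -17 (K(n, y) = -1 + 4*(-4) = -1 - 16 = -17)
o(X(4), -9)*(-95 + K(12, 0*1)) = (-3 + 5*(-9)**2)*(-95 - 17) = (-3 + 5*81)*(-112) = (-3 + 405)*(-112) = 402*(-112) = -45024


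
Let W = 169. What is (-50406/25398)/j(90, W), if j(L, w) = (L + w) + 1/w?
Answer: -45799/5976996 ≈ -0.0076625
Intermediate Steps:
j(L, w) = L + w + 1/w
(-50406/25398)/j(90, W) = (-50406/25398)/(90 + 169 + 1/169) = (-50406*1/25398)/(90 + 169 + 1/169) = -8401/(4233*43772/169) = -8401/4233*169/43772 = -45799/5976996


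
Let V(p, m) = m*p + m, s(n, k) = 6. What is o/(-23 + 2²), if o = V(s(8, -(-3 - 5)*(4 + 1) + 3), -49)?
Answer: 343/19 ≈ 18.053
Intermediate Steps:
V(p, m) = m + m*p
o = -343 (o = -49*(1 + 6) = -49*7 = -343)
o/(-23 + 2²) = -343/(-23 + 2²) = -343/(-23 + 4) = -343/(-19) = -343*(-1/19) = 343/19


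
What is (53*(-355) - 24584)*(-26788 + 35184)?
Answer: -364378004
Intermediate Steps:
(53*(-355) - 24584)*(-26788 + 35184) = (-18815 - 24584)*8396 = -43399*8396 = -364378004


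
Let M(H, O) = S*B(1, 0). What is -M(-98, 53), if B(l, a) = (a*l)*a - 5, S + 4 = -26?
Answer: -150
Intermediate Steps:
S = -30 (S = -4 - 26 = -30)
B(l, a) = -5 + l*a² (B(l, a) = l*a² - 5 = -5 + l*a²)
M(H, O) = 150 (M(H, O) = -30*(-5 + 1*0²) = -30*(-5 + 1*0) = -30*(-5 + 0) = -30*(-5) = 150)
-M(-98, 53) = -1*150 = -150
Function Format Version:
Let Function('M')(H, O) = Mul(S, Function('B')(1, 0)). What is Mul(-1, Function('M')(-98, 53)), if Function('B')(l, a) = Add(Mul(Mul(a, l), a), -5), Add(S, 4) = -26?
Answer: -150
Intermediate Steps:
S = -30 (S = Add(-4, -26) = -30)
Function('B')(l, a) = Add(-5, Mul(l, Pow(a, 2))) (Function('B')(l, a) = Add(Mul(l, Pow(a, 2)), -5) = Add(-5, Mul(l, Pow(a, 2))))
Function('M')(H, O) = 150 (Function('M')(H, O) = Mul(-30, Add(-5, Mul(1, Pow(0, 2)))) = Mul(-30, Add(-5, Mul(1, 0))) = Mul(-30, Add(-5, 0)) = Mul(-30, -5) = 150)
Mul(-1, Function('M')(-98, 53)) = Mul(-1, 150) = -150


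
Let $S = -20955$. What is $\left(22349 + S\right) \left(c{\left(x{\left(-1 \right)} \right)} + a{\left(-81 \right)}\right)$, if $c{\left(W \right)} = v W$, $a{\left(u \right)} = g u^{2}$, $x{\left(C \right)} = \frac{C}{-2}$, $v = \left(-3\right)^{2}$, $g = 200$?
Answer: $1829213073$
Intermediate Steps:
$v = 9$
$x{\left(C \right)} = - \frac{C}{2}$ ($x{\left(C \right)} = C \left(- \frac{1}{2}\right) = - \frac{C}{2}$)
$a{\left(u \right)} = 200 u^{2}$
$c{\left(W \right)} = 9 W$
$\left(22349 + S\right) \left(c{\left(x{\left(-1 \right)} \right)} + a{\left(-81 \right)}\right) = \left(22349 - 20955\right) \left(9 \left(\left(- \frac{1}{2}\right) \left(-1\right)\right) + 200 \left(-81\right)^{2}\right) = 1394 \left(9 \cdot \frac{1}{2} + 200 \cdot 6561\right) = 1394 \left(\frac{9}{2} + 1312200\right) = 1394 \cdot \frac{2624409}{2} = 1829213073$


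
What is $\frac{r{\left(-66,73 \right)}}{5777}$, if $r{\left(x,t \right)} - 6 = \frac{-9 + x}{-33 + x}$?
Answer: $\frac{223}{190641} \approx 0.0011697$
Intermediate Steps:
$r{\left(x,t \right)} = 6 + \frac{-9 + x}{-33 + x}$
$\frac{r{\left(-66,73 \right)}}{5777} = \frac{\frac{1}{-33 - 66} \left(-207 + 7 \left(-66\right)\right)}{5777} = \frac{-207 - 462}{-99} \cdot \frac{1}{5777} = \left(- \frac{1}{99}\right) \left(-669\right) \frac{1}{5777} = \frac{223}{33} \cdot \frac{1}{5777} = \frac{223}{190641}$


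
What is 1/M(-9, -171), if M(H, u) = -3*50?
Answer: -1/150 ≈ -0.0066667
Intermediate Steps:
M(H, u) = -150
1/M(-9, -171) = 1/(-150) = -1/150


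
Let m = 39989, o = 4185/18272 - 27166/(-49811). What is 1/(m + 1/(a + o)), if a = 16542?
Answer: 15056349761051/602088371504815031 ≈ 2.5007e-5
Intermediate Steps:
o = 704836187/910146592 (o = 4185*(1/18272) - 27166*(-1/49811) = 4185/18272 + 27166/49811 = 704836187/910146592 ≈ 0.77442)
1/(m + 1/(a + o)) = 1/(39989 + 1/(16542 + 704836187/910146592)) = 1/(39989 + 1/(15056349761051/910146592)) = 1/(39989 + 910146592/15056349761051) = 1/(602088371504815031/15056349761051) = 15056349761051/602088371504815031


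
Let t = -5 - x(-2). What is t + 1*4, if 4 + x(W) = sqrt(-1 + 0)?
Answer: 3 - I ≈ 3.0 - 1.0*I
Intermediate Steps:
x(W) = -4 + I (x(W) = -4 + sqrt(-1 + 0) = -4 + sqrt(-1) = -4 + I)
t = -1 - I (t = -5 - (-4 + I) = -5 + (4 - I) = -1 - I ≈ -1.0 - 1.0*I)
t + 1*4 = (-1 - I) + 1*4 = (-1 - I) + 4 = 3 - I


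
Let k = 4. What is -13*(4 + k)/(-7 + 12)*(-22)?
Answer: 2288/5 ≈ 457.60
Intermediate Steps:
-13*(4 + k)/(-7 + 12)*(-22) = -13*(4 + 4)/(-7 + 12)*(-22) = -104/5*(-22) = 2288/5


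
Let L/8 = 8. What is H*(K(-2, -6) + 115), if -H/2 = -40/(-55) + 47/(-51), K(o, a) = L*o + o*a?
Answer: -218/561 ≈ -0.38859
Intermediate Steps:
L = 64 (L = 8*8 = 64)
K(o, a) = 64*o + a*o (K(o, a) = 64*o + o*a = 64*o + a*o)
H = 218/561 (H = -2*(-40/(-55) + 47/(-51)) = -2*(-40*(-1/55) + 47*(-1/51)) = -2*(8/11 - 47/51) = -2*(-109/561) = 218/561 ≈ 0.38859)
H*(K(-2, -6) + 115) = 218*(-2*(64 - 6) + 115)/561 = 218*(-2*58 + 115)/561 = 218*(-116 + 115)/561 = (218/561)*(-1) = -218/561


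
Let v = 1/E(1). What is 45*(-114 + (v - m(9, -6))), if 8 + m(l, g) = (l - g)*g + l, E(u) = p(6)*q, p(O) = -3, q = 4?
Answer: -4515/4 ≈ -1128.8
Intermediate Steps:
E(u) = -12 (E(u) = -3*4 = -12)
m(l, g) = -8 + l + g*(l - g) (m(l, g) = -8 + ((l - g)*g + l) = -8 + (g*(l - g) + l) = -8 + (l + g*(l - g)) = -8 + l + g*(l - g))
v = -1/12 (v = 1/(-12) = -1/12 ≈ -0.083333)
45*(-114 + (v - m(9, -6))) = 45*(-114 + (-1/12 - (-8 + 9 - 1*(-6)² - 6*9))) = 45*(-114 + (-1/12 - (-8 + 9 - 1*36 - 54))) = 45*(-114 + (-1/12 - (-8 + 9 - 36 - 54))) = 45*(-114 + (-1/12 - 1*(-89))) = 45*(-114 + (-1/12 + 89)) = 45*(-114 + 1067/12) = 45*(-301/12) = -4515/4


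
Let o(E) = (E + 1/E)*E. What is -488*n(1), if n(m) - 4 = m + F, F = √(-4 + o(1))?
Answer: -2440 - 488*I*√2 ≈ -2440.0 - 690.14*I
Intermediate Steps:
o(E) = E*(E + 1/E)
F = I*√2 (F = √(-4 + (1 + 1²)) = √(-4 + (1 + 1)) = √(-4 + 2) = √(-2) = I*√2 ≈ 1.4142*I)
n(m) = 4 + m + I*√2 (n(m) = 4 + (m + I*√2) = 4 + m + I*√2)
-488*n(1) = -488*(4 + 1 + I*√2) = -488*(5 + I*√2) = -2440 - 488*I*√2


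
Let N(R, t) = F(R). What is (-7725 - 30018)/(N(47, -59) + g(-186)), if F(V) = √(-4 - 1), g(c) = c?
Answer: 7020198/34601 + 37743*I*√5/34601 ≈ 202.89 + 2.4391*I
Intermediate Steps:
F(V) = I*√5 (F(V) = √(-5) = I*√5)
N(R, t) = I*√5
(-7725 - 30018)/(N(47, -59) + g(-186)) = (-7725 - 30018)/(I*√5 - 186) = -37743/(-186 + I*√5)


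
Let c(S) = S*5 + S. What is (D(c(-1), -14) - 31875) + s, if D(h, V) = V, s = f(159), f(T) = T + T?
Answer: -31571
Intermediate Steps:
f(T) = 2*T
s = 318 (s = 2*159 = 318)
c(S) = 6*S (c(S) = 5*S + S = 6*S)
(D(c(-1), -14) - 31875) + s = (-14 - 31875) + 318 = -31889 + 318 = -31571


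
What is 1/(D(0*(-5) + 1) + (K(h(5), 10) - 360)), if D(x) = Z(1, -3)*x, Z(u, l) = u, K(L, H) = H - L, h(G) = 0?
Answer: -1/349 ≈ -0.0028653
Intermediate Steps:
D(x) = x (D(x) = 1*x = x)
1/(D(0*(-5) + 1) + (K(h(5), 10) - 360)) = 1/((0*(-5) + 1) + ((10 - 1*0) - 360)) = 1/((0 + 1) + ((10 + 0) - 360)) = 1/(1 + (10 - 360)) = 1/(1 - 350) = 1/(-349) = -1/349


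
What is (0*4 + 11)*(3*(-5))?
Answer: -165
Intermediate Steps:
(0*4 + 11)*(3*(-5)) = (0 + 11)*(-15) = 11*(-15) = -165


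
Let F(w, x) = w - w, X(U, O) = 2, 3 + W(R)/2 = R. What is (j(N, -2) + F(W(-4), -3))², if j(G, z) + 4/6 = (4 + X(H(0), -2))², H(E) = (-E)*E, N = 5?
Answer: 11236/9 ≈ 1248.4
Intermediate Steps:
W(R) = -6 + 2*R
H(E) = -E²
F(w, x) = 0
j(G, z) = 106/3 (j(G, z) = -⅔ + (4 + 2)² = -⅔ + 6² = -⅔ + 36 = 106/3)
(j(N, -2) + F(W(-4), -3))² = (106/3 + 0)² = (106/3)² = 11236/9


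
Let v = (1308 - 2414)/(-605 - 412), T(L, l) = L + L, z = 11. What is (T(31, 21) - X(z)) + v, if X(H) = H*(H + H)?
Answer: -181954/1017 ≈ -178.91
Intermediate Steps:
X(H) = 2*H² (X(H) = H*(2*H) = 2*H²)
T(L, l) = 2*L
v = 1106/1017 (v = -1106/(-1017) = -1106*(-1/1017) = 1106/1017 ≈ 1.0875)
(T(31, 21) - X(z)) + v = (2*31 - 2*11²) + 1106/1017 = (62 - 2*121) + 1106/1017 = (62 - 1*242) + 1106/1017 = (62 - 242) + 1106/1017 = -180 + 1106/1017 = -181954/1017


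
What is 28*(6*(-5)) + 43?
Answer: -797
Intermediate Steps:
28*(6*(-5)) + 43 = 28*(-30) + 43 = -840 + 43 = -797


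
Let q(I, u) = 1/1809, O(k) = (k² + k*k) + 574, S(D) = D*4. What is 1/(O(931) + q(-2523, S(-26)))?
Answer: 1809/3136979665 ≈ 5.7667e-7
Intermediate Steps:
S(D) = 4*D
O(k) = 574 + 2*k² (O(k) = (k² + k²) + 574 = 2*k² + 574 = 574 + 2*k²)
q(I, u) = 1/1809
1/(O(931) + q(-2523, S(-26))) = 1/((574 + 2*931²) + 1/1809) = 1/((574 + 2*866761) + 1/1809) = 1/((574 + 1733522) + 1/1809) = 1/(1734096 + 1/1809) = 1/(3136979665/1809) = 1809/3136979665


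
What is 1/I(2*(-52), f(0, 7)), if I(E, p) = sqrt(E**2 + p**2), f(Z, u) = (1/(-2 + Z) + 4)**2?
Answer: 4*sqrt(175457)/175457 ≈ 0.0095494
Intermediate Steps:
f(Z, u) = (4 + 1/(-2 + Z))**2
1/I(2*(-52), f(0, 7)) = 1/(sqrt((2*(-52))**2 + ((-7 + 4*0)**2/(-2 + 0)**2)**2)) = 1/(sqrt((-104)**2 + ((-7 + 0)**2/(-2)**2)**2)) = 1/(sqrt(10816 + ((-7)**2*(1/4))**2)) = 1/(sqrt(10816 + (49*(1/4))**2)) = 1/(sqrt(10816 + (49/4)**2)) = 1/(sqrt(10816 + 2401/16)) = 1/(sqrt(175457/16)) = 1/(sqrt(175457)/4) = 4*sqrt(175457)/175457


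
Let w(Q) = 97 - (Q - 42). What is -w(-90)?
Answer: -229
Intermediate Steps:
w(Q) = 139 - Q (w(Q) = 97 - (-42 + Q) = 97 + (42 - Q) = 139 - Q)
-w(-90) = -(139 - 1*(-90)) = -(139 + 90) = -1*229 = -229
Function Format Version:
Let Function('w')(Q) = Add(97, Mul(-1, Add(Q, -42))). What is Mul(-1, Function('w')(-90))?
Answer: -229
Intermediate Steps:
Function('w')(Q) = Add(139, Mul(-1, Q)) (Function('w')(Q) = Add(97, Mul(-1, Add(-42, Q))) = Add(97, Add(42, Mul(-1, Q))) = Add(139, Mul(-1, Q)))
Mul(-1, Function('w')(-90)) = Mul(-1, Add(139, Mul(-1, -90))) = Mul(-1, Add(139, 90)) = Mul(-1, 229) = -229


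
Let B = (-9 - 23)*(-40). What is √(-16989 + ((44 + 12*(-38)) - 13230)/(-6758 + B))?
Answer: 5*I*√5097394038/2739 ≈ 130.33*I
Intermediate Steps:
B = 1280 (B = -32*(-40) = 1280)
√(-16989 + ((44 + 12*(-38)) - 13230)/(-6758 + B)) = √(-16989 + ((44 + 12*(-38)) - 13230)/(-6758 + 1280)) = √(-16989 + ((44 - 456) - 13230)/(-5478)) = √(-16989 + (-412 - 13230)*(-1/5478)) = √(-16989 - 13642*(-1/5478)) = √(-16989 + 6821/2739) = √(-46526050/2739) = 5*I*√5097394038/2739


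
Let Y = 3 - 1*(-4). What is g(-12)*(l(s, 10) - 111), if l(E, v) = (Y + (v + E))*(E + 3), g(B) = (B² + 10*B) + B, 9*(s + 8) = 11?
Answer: -48476/27 ≈ -1795.4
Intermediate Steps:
Y = 7 (Y = 3 + 4 = 7)
s = -61/9 (s = -8 + (⅑)*11 = -8 + 11/9 = -61/9 ≈ -6.7778)
g(B) = B² + 11*B
l(E, v) = (3 + E)*(7 + E + v) (l(E, v) = (7 + (v + E))*(E + 3) = (7 + (E + v))*(3 + E) = (7 + E + v)*(3 + E) = (3 + E)*(7 + E + v))
g(-12)*(l(s, 10) - 111) = (-12*(11 - 12))*((21 + (-61/9)² + 3*10 + 10*(-61/9) - 61/9*10) - 111) = (-12*(-1))*((21 + 3721/81 + 30 - 610/9 - 610/9) - 111) = 12*(-3128/81 - 111) = 12*(-12119/81) = -48476/27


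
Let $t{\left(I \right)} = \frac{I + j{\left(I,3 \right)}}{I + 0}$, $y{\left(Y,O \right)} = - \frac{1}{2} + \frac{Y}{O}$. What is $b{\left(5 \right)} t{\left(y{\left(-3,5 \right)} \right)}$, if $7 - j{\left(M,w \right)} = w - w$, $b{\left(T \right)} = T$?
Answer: $- \frac{295}{11} \approx -26.818$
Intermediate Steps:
$j{\left(M,w \right)} = 7$ ($j{\left(M,w \right)} = 7 - \left(w - w\right) = 7 - 0 = 7 + 0 = 7$)
$y{\left(Y,O \right)} = - \frac{1}{2} + \frac{Y}{O}$ ($y{\left(Y,O \right)} = \left(-1\right) \frac{1}{2} + \frac{Y}{O} = - \frac{1}{2} + \frac{Y}{O}$)
$t{\left(I \right)} = \frac{7 + I}{I}$ ($t{\left(I \right)} = \frac{I + 7}{I + 0} = \frac{7 + I}{I}$)
$b{\left(5 \right)} t{\left(y{\left(-3,5 \right)} \right)} = 5 \frac{7 + \frac{-3 - \frac{5}{2}}{5}}{\frac{1}{5} \left(-3 - \frac{5}{2}\right)} = 5 \frac{7 + \frac{1}{5} \left(- \frac{11}{2}\right)}{\frac{1}{5} \left(- \frac{11}{2}\right)} = 5 \frac{7 - \frac{11}{10}}{- \frac{11}{10}} = 5 \left(\left(- \frac{10}{11}\right) \frac{59}{10}\right) = 5 \left(- \frac{59}{11}\right) = - \frac{295}{11}$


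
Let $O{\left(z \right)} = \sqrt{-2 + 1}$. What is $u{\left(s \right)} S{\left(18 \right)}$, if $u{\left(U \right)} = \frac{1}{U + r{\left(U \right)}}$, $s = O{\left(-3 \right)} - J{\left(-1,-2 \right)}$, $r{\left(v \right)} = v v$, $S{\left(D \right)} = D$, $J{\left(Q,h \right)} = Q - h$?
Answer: $-9 + 9 i \approx -9.0 + 9.0 i$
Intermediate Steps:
$O{\left(z \right)} = i$ ($O{\left(z \right)} = \sqrt{-1} = i$)
$r{\left(v \right)} = v^{2}$
$s = -1 + i$ ($s = i - \left(-1 - -2\right) = i - \left(-1 + 2\right) = i - 1 = -1 + i \approx -1.0 + 1.0 i$)
$u{\left(U \right)} = \frac{1}{U + U^{2}}$
$u{\left(s \right)} S{\left(18 \right)} = \frac{1}{\left(-1 + i\right) \left(1 - \left(1 - i\right)\right)} 18 = \frac{\frac{1}{2} \left(-1 - i\right)}{i} 18 = \frac{-1 - i}{2} \left(- i\right) 18 = - \frac{i \left(-1 - i\right)}{2} \cdot 18 = - 9 i \left(-1 - i\right)$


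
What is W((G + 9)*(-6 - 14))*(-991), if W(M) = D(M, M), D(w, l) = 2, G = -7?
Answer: -1982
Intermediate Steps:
W(M) = 2
W((G + 9)*(-6 - 14))*(-991) = 2*(-991) = -1982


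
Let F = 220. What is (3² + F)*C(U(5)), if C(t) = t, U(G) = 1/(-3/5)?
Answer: -1145/3 ≈ -381.67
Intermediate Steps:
U(G) = -5/3 (U(G) = 1/(-3*⅕) = 1/(-⅗) = -5/3)
(3² + F)*C(U(5)) = (3² + 220)*(-5/3) = (9 + 220)*(-5/3) = 229*(-5/3) = -1145/3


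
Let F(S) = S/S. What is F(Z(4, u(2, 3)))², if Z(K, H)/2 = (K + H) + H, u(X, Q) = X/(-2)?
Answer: 1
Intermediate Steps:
u(X, Q) = -X/2 (u(X, Q) = X*(-½) = -X/2)
Z(K, H) = 2*K + 4*H (Z(K, H) = 2*((K + H) + H) = 2*((H + K) + H) = 2*(K + 2*H) = 2*K + 4*H)
F(S) = 1
F(Z(4, u(2, 3)))² = 1² = 1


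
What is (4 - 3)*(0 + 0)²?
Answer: 0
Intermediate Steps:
(4 - 3)*(0 + 0)² = 1*0² = 1*0 = 0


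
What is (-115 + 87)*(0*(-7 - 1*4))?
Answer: 0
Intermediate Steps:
(-115 + 87)*(0*(-7 - 1*4)) = -0*(-7 - 4) = -0*(-11) = -28*0 = 0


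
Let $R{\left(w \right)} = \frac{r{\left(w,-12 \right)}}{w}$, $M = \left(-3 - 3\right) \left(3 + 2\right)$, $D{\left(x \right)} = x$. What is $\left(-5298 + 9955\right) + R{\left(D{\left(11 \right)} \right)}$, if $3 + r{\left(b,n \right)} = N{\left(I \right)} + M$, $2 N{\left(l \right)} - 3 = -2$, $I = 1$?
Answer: $\frac{102389}{22} \approx 4654.0$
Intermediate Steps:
$N{\left(l \right)} = \frac{1}{2}$ ($N{\left(l \right)} = \frac{3}{2} + \frac{1}{2} \left(-2\right) = \frac{3}{2} - 1 = \frac{1}{2}$)
$M = -30$ ($M = \left(-6\right) 5 = -30$)
$r{\left(b,n \right)} = - \frac{65}{2}$ ($r{\left(b,n \right)} = -3 + \left(\frac{1}{2} - 30\right) = -3 - \frac{59}{2} = - \frac{65}{2}$)
$R{\left(w \right)} = - \frac{65}{2 w}$
$\left(-5298 + 9955\right) + R{\left(D{\left(11 \right)} \right)} = \left(-5298 + 9955\right) - \frac{65}{2 \cdot 11} = 4657 - \frac{65}{22} = \frac{102389}{22}$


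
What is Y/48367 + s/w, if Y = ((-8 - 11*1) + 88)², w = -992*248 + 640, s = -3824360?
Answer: 23267631907/1483512624 ≈ 15.684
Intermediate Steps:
w = -245376 (w = -246016 + 640 = -245376)
Y = 4761 (Y = ((-8 - 11) + 88)² = (-19 + 88)² = 69² = 4761)
Y/48367 + s/w = 4761/48367 - 3824360/(-245376) = 4761*(1/48367) - 3824360*(-1/245376) = 4761/48367 + 478045/30672 = 23267631907/1483512624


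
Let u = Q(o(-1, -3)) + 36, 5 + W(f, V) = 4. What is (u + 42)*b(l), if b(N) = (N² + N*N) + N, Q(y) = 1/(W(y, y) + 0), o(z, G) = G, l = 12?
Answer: 23100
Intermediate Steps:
W(f, V) = -1 (W(f, V) = -5 + 4 = -1)
Q(y) = -1 (Q(y) = 1/(-1 + 0) = 1/(-1) = -1)
b(N) = N + 2*N² (b(N) = (N² + N²) + N = 2*N² + N = N + 2*N²)
u = 35 (u = -1 + 36 = 35)
(u + 42)*b(l) = (35 + 42)*(12*(1 + 2*12)) = 77*(12*(1 + 24)) = 77*(12*25) = 77*300 = 23100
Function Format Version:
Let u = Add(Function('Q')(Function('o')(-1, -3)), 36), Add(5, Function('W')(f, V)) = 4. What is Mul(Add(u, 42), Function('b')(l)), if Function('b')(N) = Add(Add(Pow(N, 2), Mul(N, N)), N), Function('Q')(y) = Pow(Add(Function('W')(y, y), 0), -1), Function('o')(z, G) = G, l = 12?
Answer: 23100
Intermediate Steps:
Function('W')(f, V) = -1 (Function('W')(f, V) = Add(-5, 4) = -1)
Function('Q')(y) = -1 (Function('Q')(y) = Pow(Add(-1, 0), -1) = Pow(-1, -1) = -1)
Function('b')(N) = Add(N, Mul(2, Pow(N, 2))) (Function('b')(N) = Add(Add(Pow(N, 2), Pow(N, 2)), N) = Add(Mul(2, Pow(N, 2)), N) = Add(N, Mul(2, Pow(N, 2))))
u = 35 (u = Add(-1, 36) = 35)
Mul(Add(u, 42), Function('b')(l)) = Mul(Add(35, 42), Mul(12, Add(1, Mul(2, 12)))) = Mul(77, Mul(12, Add(1, 24))) = Mul(77, Mul(12, 25)) = Mul(77, 300) = 23100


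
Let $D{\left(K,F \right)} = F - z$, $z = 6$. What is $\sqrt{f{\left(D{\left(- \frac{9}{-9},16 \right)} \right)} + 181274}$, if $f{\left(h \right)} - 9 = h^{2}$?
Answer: $\sqrt{181383} \approx 425.89$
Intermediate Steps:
$D{\left(K,F \right)} = -6 + F$ ($D{\left(K,F \right)} = F - 6 = -6 + F$)
$f{\left(h \right)} = 9 + h^{2}$
$\sqrt{f{\left(D{\left(- \frac{9}{-9},16 \right)} \right)} + 181274} = \sqrt{\left(9 + \left(-6 + 16\right)^{2}\right) + 181274} = \sqrt{\left(9 + 10^{2}\right) + 181274} = \sqrt{\left(9 + 100\right) + 181274} = \sqrt{109 + 181274} = \sqrt{181383}$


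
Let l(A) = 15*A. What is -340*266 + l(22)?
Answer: -90110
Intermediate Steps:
-340*266 + l(22) = -340*266 + 15*22 = -90440 + 330 = -90110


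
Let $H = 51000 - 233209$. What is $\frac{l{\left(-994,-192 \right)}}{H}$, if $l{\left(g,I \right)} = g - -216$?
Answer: $\frac{778}{182209} \approx 0.0042698$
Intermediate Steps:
$l{\left(g,I \right)} = 216 + g$ ($l{\left(g,I \right)} = g + 216 = 216 + g$)
$H = -182209$
$\frac{l{\left(-994,-192 \right)}}{H} = \frac{216 - 994}{-182209} = \left(-778\right) \left(- \frac{1}{182209}\right) = \frac{778}{182209}$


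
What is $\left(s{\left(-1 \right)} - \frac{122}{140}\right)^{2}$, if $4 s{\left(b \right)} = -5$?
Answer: $\frac{88209}{19600} \approx 4.5005$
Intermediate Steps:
$s{\left(b \right)} = - \frac{5}{4}$ ($s{\left(b \right)} = \frac{1}{4} \left(-5\right) = - \frac{5}{4}$)
$\left(s{\left(-1 \right)} - \frac{122}{140}\right)^{2} = \left(- \frac{5}{4} - \frac{122}{140}\right)^{2} = \left(- \frac{5}{4} - \frac{61}{70}\right)^{2} = \left(- \frac{297}{140}\right)^{2} = \frac{88209}{19600}$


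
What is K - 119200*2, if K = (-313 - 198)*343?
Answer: -413673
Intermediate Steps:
K = -175273 (K = -511*343 = -175273)
K - 119200*2 = -175273 - 119200*2 = -175273 - 238400 = -413673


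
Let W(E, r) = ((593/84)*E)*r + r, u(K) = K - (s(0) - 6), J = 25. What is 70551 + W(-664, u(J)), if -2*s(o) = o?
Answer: -1569356/21 ≈ -74731.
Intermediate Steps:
s(o) = -o/2
u(K) = 6 + K (u(K) = K - (-½*0 - 6) = K - (0 - 6) = K - 1*(-6) = K + 6 = 6 + K)
W(E, r) = r + 593*E*r/84 (W(E, r) = ((593*(1/84))*E)*r + r = (593*E/84)*r + r = 593*E*r/84 + r = r + 593*E*r/84)
70551 + W(-664, u(J)) = 70551 + (6 + 25)*(84 + 593*(-664))/84 = 70551 + (1/84)*31*(84 - 393752) = 70551 + (1/84)*31*(-393668) = 70551 - 3050927/21 = -1569356/21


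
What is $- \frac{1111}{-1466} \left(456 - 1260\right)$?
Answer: $- \frac{446622}{733} \approx -609.31$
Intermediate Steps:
$- \frac{1111}{-1466} \left(456 - 1260\right) = \left(-1111\right) \left(- \frac{1}{1466}\right) \left(-804\right) = \frac{1111}{1466} \left(-804\right) = - \frac{446622}{733}$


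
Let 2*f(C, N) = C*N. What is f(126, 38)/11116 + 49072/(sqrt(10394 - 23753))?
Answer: 171/794 - 49072*I*sqrt(13359)/13359 ≈ 0.21537 - 424.57*I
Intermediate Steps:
f(C, N) = C*N/2 (f(C, N) = (C*N)/2 = C*N/2)
f(126, 38)/11116 + 49072/(sqrt(10394 - 23753)) = ((1/2)*126*38)/11116 + 49072/(sqrt(10394 - 23753)) = 2394*(1/11116) + 49072/(sqrt(-13359)) = 171/794 + 49072/((I*sqrt(13359))) = 171/794 + 49072*(-I*sqrt(13359)/13359) = 171/794 - 49072*I*sqrt(13359)/13359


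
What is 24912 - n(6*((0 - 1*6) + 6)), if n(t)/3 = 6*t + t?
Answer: 24912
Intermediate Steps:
n(t) = 21*t (n(t) = 3*(6*t + t) = 3*(7*t) = 21*t)
24912 - n(6*((0 - 1*6) + 6)) = 24912 - 21*6*((0 - 1*6) + 6) = 24912 - 21*6*((0 - 6) + 6) = 24912 - 21*6*(-6 + 6) = 24912 - 21*6*0 = 24912 - 21*0 = 24912 - 1*0 = 24912 + 0 = 24912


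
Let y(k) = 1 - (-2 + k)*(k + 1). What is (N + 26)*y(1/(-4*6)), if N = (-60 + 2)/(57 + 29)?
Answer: 206063/2752 ≈ 74.878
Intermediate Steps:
y(k) = 1 - (1 + k)*(-2 + k) (y(k) = 1 - (-2 + k)*(1 + k) = 1 - (1 + k)*(-2 + k))
N = -29/43 (N = -58/86 = -58*1/86 = -29/43 ≈ -0.67442)
(N + 26)*y(1/(-4*6)) = (-29/43 + 26)*(3 + 1/(-4*6) - (1/(-4*6))²) = 1089*(3 + 1/(-24) - (1/(-24))²)/43 = 1089*(3 - 1/24 - (-1/24)²)/43 = 1089*(3 - 1/24 - 1*1/576)/43 = 1089*(3 - 1/24 - 1/576)/43 = (1089/43)*(1703/576) = 206063/2752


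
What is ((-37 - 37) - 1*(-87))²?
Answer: 169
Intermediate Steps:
((-37 - 37) - 1*(-87))² = (-74 + 87)² = 13² = 169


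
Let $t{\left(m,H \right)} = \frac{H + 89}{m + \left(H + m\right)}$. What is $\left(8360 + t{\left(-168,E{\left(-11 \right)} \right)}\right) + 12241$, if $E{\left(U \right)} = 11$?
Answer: $\frac{267809}{13} \approx 20601.0$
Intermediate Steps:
$t{\left(m,H \right)} = \frac{89 + H}{H + 2 m}$
$\left(8360 + t{\left(-168,E{\left(-11 \right)} \right)}\right) + 12241 = \left(8360 + \frac{89 + 11}{11 + 2 \left(-168\right)}\right) + 12241 = \left(8360 + \frac{1}{11 - 336} \cdot 100\right) + 12241 = \left(8360 + \frac{1}{-325} \cdot 100\right) + 12241 = \left(8360 - \frac{4}{13}\right) + 12241 = \frac{108676}{13} + 12241 = \frac{267809}{13}$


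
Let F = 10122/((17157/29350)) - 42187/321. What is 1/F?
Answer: 262257/4506623921 ≈ 5.8194e-5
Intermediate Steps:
F = 4506623921/262257 (F = 10122/((17157*(1/29350))) - 42187*1/321 = 10122/(17157/29350) - 42187/321 = 10122*(29350/17157) - 42187/321 = 14146700/817 - 42187/321 = 4506623921/262257 ≈ 17184.)
1/F = 1/(4506623921/262257) = 262257/4506623921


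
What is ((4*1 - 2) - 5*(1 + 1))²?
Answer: 64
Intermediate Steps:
((4*1 - 2) - 5*(1 + 1))² = ((4 - 2) - 5*2)² = (2 - 10)² = (-8)² = 64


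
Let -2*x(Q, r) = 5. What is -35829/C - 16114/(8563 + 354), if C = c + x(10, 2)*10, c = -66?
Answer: 318020819/811447 ≈ 391.92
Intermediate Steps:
x(Q, r) = -5/2 (x(Q, r) = -½*5 = -5/2)
C = -91 (C = -66 - 5/2*10 = -66 - 25 = -91)
-35829/C - 16114/(8563 + 354) = -35829/(-91) - 16114/(8563 + 354) = -35829*(-1/91) - 16114/8917 = 35829/91 - 16114*1/8917 = 35829/91 - 16114/8917 = 318020819/811447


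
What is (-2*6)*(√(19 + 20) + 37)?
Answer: -444 - 12*√39 ≈ -518.94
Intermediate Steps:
(-2*6)*(√(19 + 20) + 37) = -12*(√39 + 37) = -12*(37 + √39) = -444 - 12*√39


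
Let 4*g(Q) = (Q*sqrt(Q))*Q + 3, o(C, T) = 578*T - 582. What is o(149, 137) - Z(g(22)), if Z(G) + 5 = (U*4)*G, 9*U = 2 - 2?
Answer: 78609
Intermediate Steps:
U = 0 (U = (2 - 2)/9 = (1/9)*0 = 0)
o(C, T) = -582 + 578*T
g(Q) = 3/4 + Q**(5/2)/4 (g(Q) = ((Q*sqrt(Q))*Q + 3)/4 = (Q**(3/2)*Q + 3)/4 = (Q**(5/2) + 3)/4 = (3 + Q**(5/2))/4 = 3/4 + Q**(5/2)/4)
Z(G) = -5 (Z(G) = -5 + (0*4)*G = -5 + 0*G = -5 + 0 = -5)
o(149, 137) - Z(g(22)) = (-582 + 578*137) - 1*(-5) = (-582 + 79186) + 5 = 78604 + 5 = 78609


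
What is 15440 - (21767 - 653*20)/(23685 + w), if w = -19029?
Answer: 71879933/4656 ≈ 15438.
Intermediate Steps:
15440 - (21767 - 653*20)/(23685 + w) = 15440 - (21767 - 653*20)/(23685 - 19029) = 15440 - (21767 - 13060)/4656 = 15440 - 8707/4656 = 71879933/4656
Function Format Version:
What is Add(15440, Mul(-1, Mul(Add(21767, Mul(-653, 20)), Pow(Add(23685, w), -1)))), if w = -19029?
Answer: Rational(71879933, 4656) ≈ 15438.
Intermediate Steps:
Add(15440, Mul(-1, Mul(Add(21767, Mul(-653, 20)), Pow(Add(23685, w), -1)))) = Add(15440, Mul(-1, Mul(Add(21767, Mul(-653, 20)), Pow(Add(23685, -19029), -1)))) = Add(15440, Mul(-1, Mul(Add(21767, -13060), Pow(4656, -1)))) = Add(15440, Mul(-1, Mul(8707, Rational(1, 4656)))) = Add(15440, Mul(-1, Rational(8707, 4656))) = Add(15440, Rational(-8707, 4656)) = Rational(71879933, 4656)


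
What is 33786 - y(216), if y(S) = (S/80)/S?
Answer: 2702879/80 ≈ 33786.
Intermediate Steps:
y(S) = 1/80 (y(S) = (S*(1/80))/S = (S/80)/S = 1/80)
33786 - y(216) = 33786 - 1*1/80 = 33786 - 1/80 = 2702879/80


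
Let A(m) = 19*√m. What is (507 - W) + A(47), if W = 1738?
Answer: -1231 + 19*√47 ≈ -1100.7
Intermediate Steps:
(507 - W) + A(47) = (507 - 1*1738) + 19*√47 = (507 - 1738) + 19*√47 = -1231 + 19*√47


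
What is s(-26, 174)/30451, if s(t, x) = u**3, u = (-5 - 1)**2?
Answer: 46656/30451 ≈ 1.5322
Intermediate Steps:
u = 36 (u = (-6)**2 = 36)
s(t, x) = 46656 (s(t, x) = 36**3 = 46656)
s(-26, 174)/30451 = 46656/30451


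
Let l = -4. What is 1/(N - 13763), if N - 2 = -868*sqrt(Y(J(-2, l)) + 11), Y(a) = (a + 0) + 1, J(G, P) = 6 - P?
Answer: -1251/15708163 + 868*sqrt(22)/172789793 ≈ -5.6078e-5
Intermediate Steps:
Y(a) = 1 + a (Y(a) = a + 1 = 1 + a)
N = 2 - 868*sqrt(22) (N = 2 - 868*sqrt((1 + (6 - 1*(-4))) + 11) = 2 - 868*sqrt((1 + (6 + 4)) + 11) = 2 - 868*sqrt((1 + 10) + 11) = 2 - 868*sqrt(11 + 11) = 2 - 868*sqrt(22) ≈ -4069.3)
1/(N - 13763) = 1/((2 - 868*sqrt(22)) - 13763) = 1/(-13761 - 868*sqrt(22))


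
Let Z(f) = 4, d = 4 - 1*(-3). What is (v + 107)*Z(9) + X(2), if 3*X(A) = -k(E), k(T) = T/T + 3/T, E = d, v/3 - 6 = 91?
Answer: 33422/21 ≈ 1591.5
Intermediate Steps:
d = 7 (d = 4 + 3 = 7)
v = 291 (v = 18 + 3*91 = 18 + 273 = 291)
E = 7
k(T) = 1 + 3/T
X(A) = -10/21 (X(A) = (-(3 + 7)/7)/3 = (-10/7)/3 = (-1*10/7)/3 = (1/3)*(-10/7) = -10/21)
(v + 107)*Z(9) + X(2) = (291 + 107)*4 - 10/21 = 398*4 - 10/21 = 1592 - 10/21 = 33422/21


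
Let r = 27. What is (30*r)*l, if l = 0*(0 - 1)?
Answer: 0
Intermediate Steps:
l = 0 (l = 0*(-1) = 0)
(30*r)*l = (30*27)*0 = 810*0 = 0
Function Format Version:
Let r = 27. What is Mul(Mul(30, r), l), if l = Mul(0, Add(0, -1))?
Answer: 0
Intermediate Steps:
l = 0 (l = Mul(0, -1) = 0)
Mul(Mul(30, r), l) = Mul(Mul(30, 27), 0) = Mul(810, 0) = 0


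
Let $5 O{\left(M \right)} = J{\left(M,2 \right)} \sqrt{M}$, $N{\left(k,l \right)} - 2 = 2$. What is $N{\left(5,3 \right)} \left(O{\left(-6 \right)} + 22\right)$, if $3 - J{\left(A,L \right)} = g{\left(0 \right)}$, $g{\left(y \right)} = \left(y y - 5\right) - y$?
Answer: $88 + \frac{32 i \sqrt{6}}{5} \approx 88.0 + 15.677 i$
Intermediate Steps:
$N{\left(k,l \right)} = 4$ ($N{\left(k,l \right)} = 2 + 2 = 4$)
$g{\left(y \right)} = -5 + y^{2} - y$ ($g{\left(y \right)} = \left(y^{2} - 5\right) - y = \left(-5 + y^{2}\right) - y = -5 + y^{2} - y$)
$J{\left(A,L \right)} = 8$ ($J{\left(A,L \right)} = 3 - \left(-5 + 0^{2} - 0\right) = 3 - \left(-5 + 0 + 0\right) = 3 - -5 = 3 + 5 = 8$)
$O{\left(M \right)} = \frac{8 \sqrt{M}}{5}$
$N{\left(5,3 \right)} \left(O{\left(-6 \right)} + 22\right) = 4 \left(\frac{8 \sqrt{-6}}{5} + 22\right) = 4 \left(\frac{8 i \sqrt{6}}{5} + 22\right) = 4 \left(22 + \frac{8 i \sqrt{6}}{5}\right) = 88 + \frac{32 i \sqrt{6}}{5}$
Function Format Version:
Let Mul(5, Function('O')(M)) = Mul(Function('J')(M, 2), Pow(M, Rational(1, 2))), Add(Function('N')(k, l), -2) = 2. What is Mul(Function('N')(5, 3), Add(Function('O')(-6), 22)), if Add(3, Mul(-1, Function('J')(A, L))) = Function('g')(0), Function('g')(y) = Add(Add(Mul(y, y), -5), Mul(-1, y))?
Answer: Add(88, Mul(Rational(32, 5), I, Pow(6, Rational(1, 2)))) ≈ Add(88.000, Mul(15.677, I))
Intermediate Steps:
Function('N')(k, l) = 4 (Function('N')(k, l) = Add(2, 2) = 4)
Function('g')(y) = Add(-5, Pow(y, 2), Mul(-1, y)) (Function('g')(y) = Add(Add(Pow(y, 2), -5), Mul(-1, y)) = Add(Add(-5, Pow(y, 2)), Mul(-1, y)) = Add(-5, Pow(y, 2), Mul(-1, y)))
Function('J')(A, L) = 8 (Function('J')(A, L) = Add(3, Mul(-1, Add(-5, Pow(0, 2), Mul(-1, 0)))) = Add(3, Mul(-1, Add(-5, 0, 0))) = Add(3, Mul(-1, -5)) = Add(3, 5) = 8)
Function('O')(M) = Mul(Rational(8, 5), Pow(M, Rational(1, 2))) (Function('O')(M) = Mul(Rational(1, 5), Mul(8, Pow(M, Rational(1, 2)))) = Mul(Rational(8, 5), Pow(M, Rational(1, 2))))
Mul(Function('N')(5, 3), Add(Function('O')(-6), 22)) = Mul(4, Add(Mul(Rational(8, 5), Pow(-6, Rational(1, 2))), 22)) = Mul(4, Add(Mul(Rational(8, 5), Mul(I, Pow(6, Rational(1, 2)))), 22)) = Mul(4, Add(Mul(Rational(8, 5), I, Pow(6, Rational(1, 2))), 22)) = Mul(4, Add(22, Mul(Rational(8, 5), I, Pow(6, Rational(1, 2))))) = Add(88, Mul(Rational(32, 5), I, Pow(6, Rational(1, 2))))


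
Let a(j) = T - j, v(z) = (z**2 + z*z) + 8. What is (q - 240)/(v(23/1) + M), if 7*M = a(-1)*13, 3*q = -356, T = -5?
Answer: -3766/11115 ≈ -0.33882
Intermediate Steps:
q = -356/3 (q = (1/3)*(-356) = -356/3 ≈ -118.67)
v(z) = 8 + 2*z**2 (v(z) = (z**2 + z**2) + 8 = 2*z**2 + 8 = 8 + 2*z**2)
a(j) = -5 - j
M = -52/7 (M = ((-5 - 1*(-1))*13)/7 = ((-5 + 1)*13)/7 = (-4*13)/7 = (1/7)*(-52) = -52/7 ≈ -7.4286)
(q - 240)/(v(23/1) + M) = (-356/3 - 240)/((8 + 2*(23/1)**2) - 52/7) = -1076/(3*((8 + 2*(23*1)**2) - 52/7)) = -1076/(3*((8 + 2*23**2) - 52/7)) = -1076/(3*((8 + 2*529) - 52/7)) = -1076/(3*((8 + 1058) - 52/7)) = -1076/(3*(1066 - 52/7)) = -1076/(3*7410/7) = -1076/3*7/7410 = -3766/11115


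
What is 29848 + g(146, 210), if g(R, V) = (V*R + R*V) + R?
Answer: 91314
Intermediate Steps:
g(R, V) = R + 2*R*V (g(R, V) = (R*V + R*V) + R = 2*R*V + R = R + 2*R*V)
29848 + g(146, 210) = 29848 + 146*(1 + 2*210) = 29848 + 146*(1 + 420) = 29848 + 146*421 = 29848 + 61466 = 91314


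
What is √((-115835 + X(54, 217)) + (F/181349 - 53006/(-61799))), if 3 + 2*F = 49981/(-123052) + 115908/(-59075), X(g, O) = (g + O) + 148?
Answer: 3*I*√69480387665511428834280478197469731924062/2327667675248430340 ≈ 339.73*I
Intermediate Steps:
X(g, O) = 148 + O + g (X(g, O) = (O + g) + 148 = 148 + O + g)
F = -39023229491/14538593800 (F = -3/2 + (49981/(-123052) + 115908/(-59075))/2 = -3/2 + (49981*(-1/123052) + 115908*(-1/59075))/2 = -3/2 + (-49981/123052 - 115908/59075)/2 = -3/2 + (½)*(-17215338791/7269296900) = -3/2 - 17215338791/14538593800 = -39023229491/14538593800 ≈ -2.6841)
√((-115835 + X(54, 217)) + (F/181349 - 53006/(-61799))) = √((-115835 + (148 + 217 + 54)) + (-39023229491/14538593800/181349 - 53006/(-61799))) = √((-115835 + 419) + (-39023229491/14538593800*1/181349 - 53006*(-1/61799))) = √(-115416 + (-39023229491/2636559447036200 + 53006/61799)) = √(-115416 + 139751058453041502891/162936737267390123800) = √(-18805366717394645486997909/162936737267390123800) = 3*I*√69480387665511428834280478197469731924062/2327667675248430340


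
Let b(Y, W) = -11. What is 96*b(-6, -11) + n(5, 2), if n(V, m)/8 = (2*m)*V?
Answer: -896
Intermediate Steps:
n(V, m) = 16*V*m (n(V, m) = 8*((2*m)*V) = 8*(2*V*m) = 16*V*m)
96*b(-6, -11) + n(5, 2) = 96*(-11) + 16*5*2 = -1056 + 160 = -896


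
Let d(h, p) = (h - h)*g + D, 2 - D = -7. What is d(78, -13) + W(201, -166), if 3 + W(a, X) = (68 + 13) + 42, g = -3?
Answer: 129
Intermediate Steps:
W(a, X) = 120 (W(a, X) = -3 + ((68 + 13) + 42) = -3 + (81 + 42) = -3 + 123 = 120)
D = 9 (D = 2 - 1*(-7) = 2 + 7 = 9)
d(h, p) = 9 (d(h, p) = (h - h)*(-3) + 9 = 0*(-3) + 9 = 0 + 9 = 9)
d(78, -13) + W(201, -166) = 9 + 120 = 129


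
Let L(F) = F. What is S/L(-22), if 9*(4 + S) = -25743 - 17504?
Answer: 43283/198 ≈ 218.60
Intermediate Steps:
S = -43283/9 (S = -4 + (-25743 - 17504)/9 = -4 + (⅑)*(-43247) = -4 - 43247/9 = -43283/9 ≈ -4809.2)
S/L(-22) = -43283/9/(-22) = -43283/9*(-1/22) = 43283/198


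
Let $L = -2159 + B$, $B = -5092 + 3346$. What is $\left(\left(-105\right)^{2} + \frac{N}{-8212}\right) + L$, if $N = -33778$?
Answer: $\frac{29251609}{4106} \approx 7124.1$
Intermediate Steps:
$B = -1746$
$L = -3905$ ($L = -2159 - 1746 = -3905$)
$\left(\left(-105\right)^{2} + \frac{N}{-8212}\right) + L = \left(\left(-105\right)^{2} - \frac{33778}{-8212}\right) - 3905 = \left(11025 - - \frac{16889}{4106}\right) - 3905 = \left(11025 + \frac{16889}{4106}\right) - 3905 = \frac{45285539}{4106} - 3905 = \frac{29251609}{4106}$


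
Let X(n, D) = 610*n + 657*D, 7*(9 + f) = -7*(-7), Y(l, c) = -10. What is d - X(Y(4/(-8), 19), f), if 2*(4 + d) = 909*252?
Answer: 121944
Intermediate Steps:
d = 114530 (d = -4 + (909*252)/2 = -4 + (1/2)*229068 = -4 + 114534 = 114530)
f = -2 (f = -9 + (-7*(-7))/7 = -9 + (1/7)*49 = -9 + 7 = -2)
d - X(Y(4/(-8), 19), f) = 114530 - (610*(-10) + 657*(-2)) = 114530 - (-6100 - 1314) = 114530 - 1*(-7414) = 114530 + 7414 = 121944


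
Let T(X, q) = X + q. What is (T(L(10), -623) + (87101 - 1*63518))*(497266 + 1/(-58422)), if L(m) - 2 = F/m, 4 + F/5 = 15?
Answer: 1334470282719685/116844 ≈ 1.1421e+10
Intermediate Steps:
F = 55 (F = -20 + 5*15 = -20 + 75 = 55)
L(m) = 2 + 55/m
(T(L(10), -623) + (87101 - 1*63518))*(497266 + 1/(-58422)) = (((2 + 55/10) - 623) + (87101 - 1*63518))*(497266 + 1/(-58422)) = (((2 + 55*(1/10)) - 623) + (87101 - 63518))*(497266 - 1/58422) = (((2 + 11/2) - 623) + 23583)*(29051274251/58422) = ((15/2 - 623) + 23583)*(29051274251/58422) = (-1231/2 + 23583)*(29051274251/58422) = (45935/2)*(29051274251/58422) = 1334470282719685/116844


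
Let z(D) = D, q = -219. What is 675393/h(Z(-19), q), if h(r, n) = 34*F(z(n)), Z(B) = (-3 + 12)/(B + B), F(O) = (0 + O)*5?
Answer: -13243/730 ≈ -18.141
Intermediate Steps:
F(O) = 5*O (F(O) = O*5 = 5*O)
Z(B) = 9/(2*B) (Z(B) = 9/((2*B)) = 9*(1/(2*B)) = 9/(2*B))
h(r, n) = 170*n (h(r, n) = 34*(5*n) = 170*n)
675393/h(Z(-19), q) = 675393/((170*(-219))) = 675393/(-37230) = 675393*(-1/37230) = -13243/730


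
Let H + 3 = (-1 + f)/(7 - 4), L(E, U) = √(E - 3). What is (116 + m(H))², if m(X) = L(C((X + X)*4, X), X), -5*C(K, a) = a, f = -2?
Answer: (580 + I*√55)²/25 ≈ 13454.0 + 344.11*I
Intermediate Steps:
C(K, a) = -a/5
L(E, U) = √(-3 + E)
H = -4 (H = -3 + (-1 - 2)/(7 - 4) = -3 - 3/3 = -3 - 3*⅓ = -3 - 1 = -4)
m(X) = √(-3 - X/5)
(116 + m(H))² = (116 + √(-75 - 5*(-4))/5)² = (116 + √(-75 + 20)/5)² = (116 + √(-55)/5)² = (116 + (I*√55)/5)² = (116 + I*√55/5)²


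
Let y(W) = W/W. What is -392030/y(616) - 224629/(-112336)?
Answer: -44038857451/112336 ≈ -3.9203e+5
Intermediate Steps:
y(W) = 1
-392030/y(616) - 224629/(-112336) = -392030/1 - 224629/(-112336) = -392030*1 - 224629*(-1/112336) = -392030 + 224629/112336 = -44038857451/112336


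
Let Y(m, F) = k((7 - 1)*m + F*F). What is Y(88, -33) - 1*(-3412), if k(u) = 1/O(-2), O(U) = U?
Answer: 6823/2 ≈ 3411.5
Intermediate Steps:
k(u) = -½ (k(u) = 1/(-2) = -½)
Y(m, F) = -½
Y(88, -33) - 1*(-3412) = -½ - 1*(-3412) = -½ + 3412 = 6823/2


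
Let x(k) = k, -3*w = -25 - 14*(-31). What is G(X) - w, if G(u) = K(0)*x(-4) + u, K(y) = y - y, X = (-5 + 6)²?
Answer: 412/3 ≈ 137.33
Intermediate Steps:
w = -409/3 (w = -(-25 - 14*(-31))/3 = -(-25 + 434)/3 = -⅓*409 = -409/3 ≈ -136.33)
X = 1 (X = 1² = 1)
K(y) = 0
G(u) = u (G(u) = 0*(-4) + u = 0 + u = u)
G(X) - w = 1 - 1*(-409/3) = 1 + 409/3 = 412/3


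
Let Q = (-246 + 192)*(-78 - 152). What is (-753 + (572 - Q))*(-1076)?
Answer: 13558676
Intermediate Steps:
Q = 12420 (Q = -54*(-230) = 12420)
(-753 + (572 - Q))*(-1076) = (-753 + (572 - 1*12420))*(-1076) = (-753 + (572 - 12420))*(-1076) = (-753 - 11848)*(-1076) = -12601*(-1076) = 13558676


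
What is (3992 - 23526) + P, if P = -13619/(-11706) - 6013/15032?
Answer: -1718579003749/87982296 ≈ -19533.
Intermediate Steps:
P = 67166315/87982296 (P = -13619*(-1/11706) - 6013*1/15032 = 13619/11706 - 6013/15032 = 67166315/87982296 ≈ 0.76341)
(3992 - 23526) + P = (3992 - 23526) + 67166315/87982296 = -19534 + 67166315/87982296 = -1718579003749/87982296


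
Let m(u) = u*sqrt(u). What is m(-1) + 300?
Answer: 300 - I ≈ 300.0 - 1.0*I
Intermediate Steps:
m(u) = u**(3/2)
m(-1) + 300 = (-1)**(3/2) + 300 = -I + 300 = 300 - I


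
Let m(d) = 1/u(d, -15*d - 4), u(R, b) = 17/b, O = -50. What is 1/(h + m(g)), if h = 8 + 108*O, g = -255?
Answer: -17/87843 ≈ -0.00019353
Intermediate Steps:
h = -5392 (h = 8 + 108*(-50) = 8 - 5400 = -5392)
m(d) = -4/17 - 15*d/17 (m(d) = 1/(17/(-15*d - 4)) = 1/(17/(-4 - 15*d)) = -4/17 - 15*d/17)
1/(h + m(g)) = 1/(-5392 + (-4/17 - 15/17*(-255))) = 1/(-5392 + (-4/17 + 225)) = 1/(-5392 + 3821/17) = 1/(-87843/17) = -17/87843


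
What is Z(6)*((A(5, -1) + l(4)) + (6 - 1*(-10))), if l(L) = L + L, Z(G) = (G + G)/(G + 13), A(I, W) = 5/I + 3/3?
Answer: 312/19 ≈ 16.421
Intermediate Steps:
A(I, W) = 1 + 5/I (A(I, W) = 5/I + 3*(1/3) = 5/I + 1 = 1 + 5/I)
Z(G) = 2*G/(13 + G) (Z(G) = (2*G)/(13 + G) = 2*G/(13 + G))
l(L) = 2*L
Z(6)*((A(5, -1) + l(4)) + (6 - 1*(-10))) = (2*6/(13 + 6))*(((5 + 5)/5 + 2*4) + (6 - 1*(-10))) = (2*6/19)*(((1/5)*10 + 8) + (6 + 10)) = (2*6*(1/19))*((2 + 8) + 16) = 12*(10 + 16)/19 = (12/19)*26 = 312/19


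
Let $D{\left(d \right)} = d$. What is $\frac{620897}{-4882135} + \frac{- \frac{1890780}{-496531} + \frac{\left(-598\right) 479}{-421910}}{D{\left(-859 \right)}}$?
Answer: $- \frac{2326427742956219472}{17571107302031310853} \approx -0.1324$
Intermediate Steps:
$\frac{620897}{-4882135} + \frac{- \frac{1890780}{-496531} + \frac{\left(-598\right) 479}{-421910}}{D{\left(-859 \right)}} = \frac{620897}{-4882135} + \frac{- \frac{1890780}{-496531} + \frac{\left(-598\right) 479}{-421910}}{-859} = 620897 \left(- \frac{1}{4882135}\right) + \left(\left(-1890780\right) \left(- \frac{1}{496531}\right) - - \frac{143221}{210955}\right) \left(- \frac{1}{859}\right) = - \frac{620897}{4882135} + \left(\frac{1890780}{496531} + \frac{143221}{210955}\right) \left(- \frac{1}{859}\right) = - \frac{620897}{4882135} + \frac{469983161251}{104745697105} \left(- \frac{1}{859}\right) = - \frac{620897}{4882135} - \frac{469983161251}{89976553813195} = - \frac{2326427742956219472}{17571107302031310853}$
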